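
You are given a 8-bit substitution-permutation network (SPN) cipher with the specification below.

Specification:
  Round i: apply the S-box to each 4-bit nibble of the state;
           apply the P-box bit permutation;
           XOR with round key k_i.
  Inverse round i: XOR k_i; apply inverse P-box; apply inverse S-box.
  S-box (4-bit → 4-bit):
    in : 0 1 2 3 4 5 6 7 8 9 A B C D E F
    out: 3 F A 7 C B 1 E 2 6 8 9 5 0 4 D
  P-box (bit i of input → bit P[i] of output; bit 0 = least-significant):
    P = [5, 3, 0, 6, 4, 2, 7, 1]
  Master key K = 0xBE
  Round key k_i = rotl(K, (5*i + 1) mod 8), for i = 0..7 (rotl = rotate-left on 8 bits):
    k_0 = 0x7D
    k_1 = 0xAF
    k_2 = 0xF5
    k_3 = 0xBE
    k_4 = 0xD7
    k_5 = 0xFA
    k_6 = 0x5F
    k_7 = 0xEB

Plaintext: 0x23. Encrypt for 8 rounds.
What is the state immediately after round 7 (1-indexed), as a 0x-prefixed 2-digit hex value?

s_0 = plaintext = 0x23
s_1 = Round(s_0, k_0) = 0x52
s_2 = Round(s_1, k_1) = 0xF1
s_3 = Round(s_2, k_2) = 0x0E
s_4 = Round(s_3, k_3) = 0xAB
s_5 = Round(s_4, k_4) = 0xB5
s_6 = Round(s_5, k_5) = 0x80
s_7 = Round(s_6, k_6) = 0x73
s_8 = Round(s_7, k_7) = 0x44

0x73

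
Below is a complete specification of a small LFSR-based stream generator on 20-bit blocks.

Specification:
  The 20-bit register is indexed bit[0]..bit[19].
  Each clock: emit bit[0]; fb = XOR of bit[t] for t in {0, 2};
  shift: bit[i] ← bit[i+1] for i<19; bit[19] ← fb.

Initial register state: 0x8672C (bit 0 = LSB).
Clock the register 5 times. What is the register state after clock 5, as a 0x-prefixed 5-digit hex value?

reg_0 = 0x8672C
clock 1: out=0, reg = 0xC3396
clock 2: out=0, reg = 0xE19CB
clock 3: out=1, reg = 0xF0CE5
clock 4: out=1, reg = 0x78672
clock 5: out=0, reg = 0x3C339

0x3C339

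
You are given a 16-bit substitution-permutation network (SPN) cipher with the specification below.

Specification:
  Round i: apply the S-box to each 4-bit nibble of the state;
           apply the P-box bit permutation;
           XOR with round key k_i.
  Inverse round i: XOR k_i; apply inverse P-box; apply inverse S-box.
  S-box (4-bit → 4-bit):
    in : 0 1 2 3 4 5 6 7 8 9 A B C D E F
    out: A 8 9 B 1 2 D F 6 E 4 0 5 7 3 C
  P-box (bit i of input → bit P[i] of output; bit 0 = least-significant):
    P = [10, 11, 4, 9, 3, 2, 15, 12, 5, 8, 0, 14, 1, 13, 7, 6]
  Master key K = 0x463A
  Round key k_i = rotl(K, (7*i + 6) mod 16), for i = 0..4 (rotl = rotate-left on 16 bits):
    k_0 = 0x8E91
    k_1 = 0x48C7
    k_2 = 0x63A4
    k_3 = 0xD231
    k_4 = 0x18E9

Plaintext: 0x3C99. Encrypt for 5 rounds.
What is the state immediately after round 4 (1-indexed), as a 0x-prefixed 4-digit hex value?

0xD5E6

s_0 = plaintext = 0x3C99
s_1 = Round(s_0, k_0) = 0x34E6
s_2 = Round(s_1, k_1) = 0x6EB9
s_3 = Round(s_2, k_2) = 0x6856
s_4 = Round(s_3, k_3) = 0xD5E6
s_5 = Round(s_4, k_4) = 0x3F77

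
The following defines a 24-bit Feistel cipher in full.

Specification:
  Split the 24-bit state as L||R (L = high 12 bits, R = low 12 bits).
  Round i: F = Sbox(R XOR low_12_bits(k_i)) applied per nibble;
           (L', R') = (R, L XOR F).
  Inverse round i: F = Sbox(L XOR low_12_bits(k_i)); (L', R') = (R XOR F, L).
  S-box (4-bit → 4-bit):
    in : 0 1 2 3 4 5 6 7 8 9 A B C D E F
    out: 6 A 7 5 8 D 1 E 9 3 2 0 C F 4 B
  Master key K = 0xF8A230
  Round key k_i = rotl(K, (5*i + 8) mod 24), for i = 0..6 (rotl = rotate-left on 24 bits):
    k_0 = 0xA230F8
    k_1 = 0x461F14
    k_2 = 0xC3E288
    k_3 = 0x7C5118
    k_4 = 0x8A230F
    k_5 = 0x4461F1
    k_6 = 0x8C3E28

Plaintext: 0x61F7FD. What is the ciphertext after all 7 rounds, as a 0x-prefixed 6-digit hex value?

0x8BEA33

s_0 = plaintext = 0x61F7FD
s_1 = Round(s_0, k_0) = 0x7FD872
s_2 = Round(s_1, k_1) = 0x8729EC
s_3 = Round(s_2, k_2) = 0x9EC86A
s_4 = Round(s_3, k_3) = 0x86AA0B
s_5 = Round(s_4, k_4) = 0xA0BB02
s_6 = Round(s_5, k_5) = 0xB028BE
s_7 = Round(s_6, k_6) = 0x8BEA33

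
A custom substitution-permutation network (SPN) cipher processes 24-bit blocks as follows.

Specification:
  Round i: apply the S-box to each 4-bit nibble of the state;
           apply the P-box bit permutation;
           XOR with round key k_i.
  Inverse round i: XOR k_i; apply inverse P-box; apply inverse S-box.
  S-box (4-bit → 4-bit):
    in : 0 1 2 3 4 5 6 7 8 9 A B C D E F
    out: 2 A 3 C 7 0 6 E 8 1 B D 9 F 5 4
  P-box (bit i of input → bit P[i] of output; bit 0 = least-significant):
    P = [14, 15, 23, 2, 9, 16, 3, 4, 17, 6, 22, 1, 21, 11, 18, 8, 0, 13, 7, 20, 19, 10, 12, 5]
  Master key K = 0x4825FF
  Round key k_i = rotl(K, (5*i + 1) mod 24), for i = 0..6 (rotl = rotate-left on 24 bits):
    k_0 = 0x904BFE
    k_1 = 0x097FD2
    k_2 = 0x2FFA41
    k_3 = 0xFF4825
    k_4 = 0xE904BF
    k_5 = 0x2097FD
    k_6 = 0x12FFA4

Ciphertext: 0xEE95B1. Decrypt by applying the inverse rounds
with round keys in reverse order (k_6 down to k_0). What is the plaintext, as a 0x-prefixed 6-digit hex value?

0xE4ECEC

s_0 = ciphertext = 0xEE95B1
s_1 = InvRound(s_0, k_6) = 0x9A4FCB
s_2 = InvRound(s_1, k_5) = 0xB82C8D
s_3 = InvRound(s_2, k_4) = 0x810315
s_4 = InvRound(s_3, k_3) = 0xC8DEC9
s_5 = InvRound(s_4, k_2) = 0x06EE6F
s_6 = InvRound(s_5, k_1) = 0xBE3971
s_7 = InvRound(s_6, k_0) = 0xE4ECEC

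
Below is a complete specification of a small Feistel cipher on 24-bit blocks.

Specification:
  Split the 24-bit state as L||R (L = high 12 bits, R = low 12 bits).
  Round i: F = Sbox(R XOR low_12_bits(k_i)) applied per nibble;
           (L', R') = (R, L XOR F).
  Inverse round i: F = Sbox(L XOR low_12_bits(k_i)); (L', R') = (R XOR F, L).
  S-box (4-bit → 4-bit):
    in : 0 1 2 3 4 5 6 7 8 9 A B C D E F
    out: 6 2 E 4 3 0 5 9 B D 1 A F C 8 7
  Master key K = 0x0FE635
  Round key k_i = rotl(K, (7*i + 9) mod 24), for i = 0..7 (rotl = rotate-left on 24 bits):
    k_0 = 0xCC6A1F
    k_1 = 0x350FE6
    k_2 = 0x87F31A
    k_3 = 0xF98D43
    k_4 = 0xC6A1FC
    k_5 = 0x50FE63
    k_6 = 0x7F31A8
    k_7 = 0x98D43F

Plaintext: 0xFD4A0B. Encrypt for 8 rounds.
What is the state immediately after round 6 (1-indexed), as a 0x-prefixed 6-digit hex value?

0x5A7FAC

s_0 = plaintext = 0xFD4A0B
s_1 = Round(s_0, k_0) = 0xA0B9F7
s_2 = Round(s_1, k_1) = 0x9F7F29
s_3 = Round(s_2, k_2) = 0xF296B3
s_4 = Round(s_3, k_3) = 0x6B355F
s_5 = Round(s_4, k_4) = 0x55F5A7
s_6 = Round(s_5, k_5) = 0x5A7FAC
s_7 = Round(s_6, k_6) = 0xFACDC4
s_8 = Round(s_7, k_7) = 0xDC42D6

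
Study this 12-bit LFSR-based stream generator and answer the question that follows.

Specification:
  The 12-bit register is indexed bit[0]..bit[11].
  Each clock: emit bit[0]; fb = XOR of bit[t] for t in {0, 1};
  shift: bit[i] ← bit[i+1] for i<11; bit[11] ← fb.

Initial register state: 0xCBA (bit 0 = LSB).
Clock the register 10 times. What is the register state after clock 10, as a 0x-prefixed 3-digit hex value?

reg_0 = 0xCBA
clock 1: out=0, reg = 0xE5D
clock 2: out=1, reg = 0xF2E
clock 3: out=0, reg = 0xF97
clock 4: out=1, reg = 0x7CB
clock 5: out=1, reg = 0x3E5
clock 6: out=1, reg = 0x9F2
clock 7: out=0, reg = 0xCF9
clock 8: out=1, reg = 0xE7C
clock 9: out=0, reg = 0x73E
clock 10: out=0, reg = 0xB9F

0xB9F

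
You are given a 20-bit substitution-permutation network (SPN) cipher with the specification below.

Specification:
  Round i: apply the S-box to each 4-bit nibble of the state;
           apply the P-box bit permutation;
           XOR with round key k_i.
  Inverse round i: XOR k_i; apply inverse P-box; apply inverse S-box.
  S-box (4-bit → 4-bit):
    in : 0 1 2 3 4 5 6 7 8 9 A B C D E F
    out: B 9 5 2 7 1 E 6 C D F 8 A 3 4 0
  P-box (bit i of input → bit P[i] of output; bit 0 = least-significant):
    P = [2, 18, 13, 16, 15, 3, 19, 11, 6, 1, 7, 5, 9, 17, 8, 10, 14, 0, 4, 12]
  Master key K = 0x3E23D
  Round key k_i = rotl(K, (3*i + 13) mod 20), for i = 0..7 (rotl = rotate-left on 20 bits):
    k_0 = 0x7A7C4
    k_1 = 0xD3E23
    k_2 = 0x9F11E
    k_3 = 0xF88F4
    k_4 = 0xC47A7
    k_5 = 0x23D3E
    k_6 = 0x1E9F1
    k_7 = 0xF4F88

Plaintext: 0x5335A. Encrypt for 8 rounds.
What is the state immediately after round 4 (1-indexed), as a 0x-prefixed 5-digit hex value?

s_0 = plaintext = 0x5335A
s_1 = Round(s_0, k_0) = 0x047C2
s_2 = Round(s_1, k_1) = 0xF45AC
s_3 = Round(s_2, k_2) = 0x67A56
s_4 = Round(s_3, k_3) = 0x83907
s_5 = Round(s_4, k_4) = 0xAFF5F
s_6 = Round(s_5, k_5) = 0x2ED2F
s_7 = Round(s_6, k_6) = 0x928A3
s_8 = Round(s_7, k_7) = 0x39430

0x83907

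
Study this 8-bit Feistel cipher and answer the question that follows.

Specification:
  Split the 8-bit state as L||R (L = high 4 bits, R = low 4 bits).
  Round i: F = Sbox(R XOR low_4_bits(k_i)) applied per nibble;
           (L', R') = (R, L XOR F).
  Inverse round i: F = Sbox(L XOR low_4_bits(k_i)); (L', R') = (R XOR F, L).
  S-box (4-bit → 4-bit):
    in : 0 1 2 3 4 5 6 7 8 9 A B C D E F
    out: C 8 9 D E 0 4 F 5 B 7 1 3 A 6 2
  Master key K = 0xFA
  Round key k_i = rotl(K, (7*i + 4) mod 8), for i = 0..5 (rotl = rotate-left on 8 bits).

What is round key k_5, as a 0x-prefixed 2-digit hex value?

K = 0xFA
k_0 = rotl(K, (7*0+4) mod 8) = rotl(K, 4) = 0xAF
k_1 = rotl(K, (7*1+4) mod 8) = rotl(K, 3) = 0xD7
k_2 = rotl(K, (7*2+4) mod 8) = rotl(K, 2) = 0xEB
k_3 = rotl(K, (7*3+4) mod 8) = rotl(K, 1) = 0xF5
k_4 = rotl(K, (7*4+4) mod 8) = rotl(K, 0) = 0xFA
k_5 = rotl(K, (7*5+4) mod 8) = rotl(K, 7) = 0x7D

0x7D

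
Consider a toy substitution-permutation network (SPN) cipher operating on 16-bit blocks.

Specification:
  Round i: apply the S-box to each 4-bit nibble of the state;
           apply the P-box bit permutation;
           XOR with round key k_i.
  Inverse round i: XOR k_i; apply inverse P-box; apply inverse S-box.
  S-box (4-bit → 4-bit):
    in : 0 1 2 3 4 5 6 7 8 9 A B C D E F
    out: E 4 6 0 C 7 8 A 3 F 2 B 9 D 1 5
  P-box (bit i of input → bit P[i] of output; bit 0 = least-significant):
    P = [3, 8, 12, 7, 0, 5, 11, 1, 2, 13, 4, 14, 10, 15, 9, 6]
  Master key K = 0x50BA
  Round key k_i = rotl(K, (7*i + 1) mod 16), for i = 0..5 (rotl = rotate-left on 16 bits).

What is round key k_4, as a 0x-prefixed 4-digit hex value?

0x4A17

K = 0x50BA
k_0 = rotl(K, (7*0+1) mod 16) = rotl(K, 1) = 0xA174
k_1 = rotl(K, (7*1+1) mod 16) = rotl(K, 8) = 0xBA50
k_2 = rotl(K, (7*2+1) mod 16) = rotl(K, 15) = 0x285D
k_3 = rotl(K, (7*3+1) mod 16) = rotl(K, 6) = 0x2E94
k_4 = rotl(K, (7*4+1) mod 16) = rotl(K, 13) = 0x4A17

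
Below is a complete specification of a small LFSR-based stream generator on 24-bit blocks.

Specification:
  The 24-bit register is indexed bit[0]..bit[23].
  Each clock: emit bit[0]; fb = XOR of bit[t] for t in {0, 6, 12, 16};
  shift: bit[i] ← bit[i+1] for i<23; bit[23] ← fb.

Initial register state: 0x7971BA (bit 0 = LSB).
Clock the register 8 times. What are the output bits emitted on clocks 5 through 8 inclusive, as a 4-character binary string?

1101

reg_0 = 0x7971BA
clock 1: out=0, reg = 0x3CB8DD
clock 2: out=1, reg = 0x9E5C6E
clock 3: out=0, reg = 0x4F2E37
clock 4: out=1, reg = 0x27971B
clock 5: out=1, reg = 0x93CB8D
clock 6: out=1, reg = 0x49E5C6
clock 7: out=0, reg = 0x24F2E3
clock 8: out=1, reg = 0x927971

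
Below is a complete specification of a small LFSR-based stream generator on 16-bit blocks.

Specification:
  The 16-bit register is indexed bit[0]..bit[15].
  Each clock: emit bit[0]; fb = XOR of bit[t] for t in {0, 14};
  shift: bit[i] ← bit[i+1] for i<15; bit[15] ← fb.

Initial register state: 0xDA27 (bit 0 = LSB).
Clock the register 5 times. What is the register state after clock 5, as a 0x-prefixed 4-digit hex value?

reg_0 = 0xDA27
clock 1: out=1, reg = 0x6D13
clock 2: out=1, reg = 0x3689
clock 3: out=1, reg = 0x9B44
clock 4: out=0, reg = 0x4DA2
clock 5: out=0, reg = 0xA6D1

0xA6D1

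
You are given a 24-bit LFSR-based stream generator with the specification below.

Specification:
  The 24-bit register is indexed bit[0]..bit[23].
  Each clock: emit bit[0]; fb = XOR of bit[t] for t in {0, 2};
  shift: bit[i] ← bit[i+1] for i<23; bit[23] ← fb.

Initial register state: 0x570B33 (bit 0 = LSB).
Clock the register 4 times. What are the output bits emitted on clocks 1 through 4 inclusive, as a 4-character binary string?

reg_0 = 0x570B33
clock 1: out=1, reg = 0xAB8599
clock 2: out=1, reg = 0xD5C2CC
clock 3: out=0, reg = 0xEAE166
clock 4: out=0, reg = 0xF570B3

1100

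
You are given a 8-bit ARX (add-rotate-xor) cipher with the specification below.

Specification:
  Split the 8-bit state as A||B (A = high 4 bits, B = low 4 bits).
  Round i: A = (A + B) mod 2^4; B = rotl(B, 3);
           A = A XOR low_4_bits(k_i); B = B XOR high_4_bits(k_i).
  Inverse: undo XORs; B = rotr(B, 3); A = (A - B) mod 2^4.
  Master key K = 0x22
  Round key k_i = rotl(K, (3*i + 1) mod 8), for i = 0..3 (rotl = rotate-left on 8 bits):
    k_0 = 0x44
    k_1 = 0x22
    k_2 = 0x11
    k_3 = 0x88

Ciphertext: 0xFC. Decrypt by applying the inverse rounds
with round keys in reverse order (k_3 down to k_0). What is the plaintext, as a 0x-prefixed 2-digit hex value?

0x7C

s_0 = ciphertext = 0xFC
s_1 = InvRound(s_0, k_3) = 0xF8
s_2 = InvRound(s_1, k_2) = 0xB3
s_3 = InvRound(s_2, k_1) = 0x72
s_4 = InvRound(s_3, k_0) = 0x7C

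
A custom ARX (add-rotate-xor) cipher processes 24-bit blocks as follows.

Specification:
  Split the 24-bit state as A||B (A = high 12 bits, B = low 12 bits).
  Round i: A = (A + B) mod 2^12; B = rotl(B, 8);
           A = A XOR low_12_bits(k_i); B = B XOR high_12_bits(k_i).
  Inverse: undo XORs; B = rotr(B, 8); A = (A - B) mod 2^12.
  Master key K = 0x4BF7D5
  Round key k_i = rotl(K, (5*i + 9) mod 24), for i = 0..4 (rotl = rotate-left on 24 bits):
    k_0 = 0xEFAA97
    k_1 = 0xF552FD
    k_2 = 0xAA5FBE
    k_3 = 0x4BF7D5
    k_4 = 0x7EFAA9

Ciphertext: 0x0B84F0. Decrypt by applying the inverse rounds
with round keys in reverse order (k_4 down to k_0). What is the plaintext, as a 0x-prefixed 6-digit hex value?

0x7CE43B

s_0 = ciphertext = 0x0B84F0
s_1 = InvRound(s_0, k_4) = 0x81E1F3
s_2 = InvRound(s_1, k_3) = 0xB064C5
s_3 = InvRound(s_2, k_2) = 0xEAA60E
s_4 = InvRound(s_3, k_1) = 0x69E5B9
s_5 = InvRound(s_4, k_0) = 0x7CE43B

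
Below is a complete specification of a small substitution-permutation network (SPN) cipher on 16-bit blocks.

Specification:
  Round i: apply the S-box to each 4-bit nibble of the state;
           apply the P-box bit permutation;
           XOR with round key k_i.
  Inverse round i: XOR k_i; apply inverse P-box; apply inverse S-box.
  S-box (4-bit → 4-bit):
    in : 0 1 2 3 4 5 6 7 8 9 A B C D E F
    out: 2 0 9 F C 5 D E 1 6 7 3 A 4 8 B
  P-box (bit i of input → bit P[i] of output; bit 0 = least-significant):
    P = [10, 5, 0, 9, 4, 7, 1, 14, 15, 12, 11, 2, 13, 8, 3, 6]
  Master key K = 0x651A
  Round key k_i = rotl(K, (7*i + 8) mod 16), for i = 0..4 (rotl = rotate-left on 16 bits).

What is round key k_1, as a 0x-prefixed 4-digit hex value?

0x328D

K = 0x651A
k_0 = rotl(K, (7*0+8) mod 16) = rotl(K, 8) = 0x1A65
k_1 = rotl(K, (7*1+8) mod 16) = rotl(K, 15) = 0x328D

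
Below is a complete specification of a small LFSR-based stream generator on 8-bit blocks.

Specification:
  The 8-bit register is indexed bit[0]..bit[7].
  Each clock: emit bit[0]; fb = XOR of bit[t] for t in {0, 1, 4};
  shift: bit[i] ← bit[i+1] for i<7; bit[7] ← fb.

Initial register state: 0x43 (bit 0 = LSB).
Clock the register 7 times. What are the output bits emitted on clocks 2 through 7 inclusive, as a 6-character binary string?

100001

reg_0 = 0x43
clock 1: out=1, reg = 0x21
clock 2: out=1, reg = 0x90
clock 3: out=0, reg = 0xC8
clock 4: out=0, reg = 0x64
clock 5: out=0, reg = 0x32
clock 6: out=0, reg = 0x19
clock 7: out=1, reg = 0x0C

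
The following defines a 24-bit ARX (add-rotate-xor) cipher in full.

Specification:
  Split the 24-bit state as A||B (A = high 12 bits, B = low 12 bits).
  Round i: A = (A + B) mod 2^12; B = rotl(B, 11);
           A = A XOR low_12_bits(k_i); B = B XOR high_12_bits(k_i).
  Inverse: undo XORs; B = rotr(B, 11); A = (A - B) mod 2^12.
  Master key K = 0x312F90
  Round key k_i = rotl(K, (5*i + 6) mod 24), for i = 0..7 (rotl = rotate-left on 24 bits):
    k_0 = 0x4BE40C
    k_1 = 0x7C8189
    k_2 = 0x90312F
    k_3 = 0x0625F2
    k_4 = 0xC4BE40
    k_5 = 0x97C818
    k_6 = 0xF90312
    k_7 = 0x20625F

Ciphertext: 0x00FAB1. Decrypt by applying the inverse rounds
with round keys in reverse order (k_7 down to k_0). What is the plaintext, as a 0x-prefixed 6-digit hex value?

0xC8A1CB

s_0 = ciphertext = 0x00FAB1
s_1 = InvRound(s_0, k_7) = 0x0E116F
s_2 = InvRound(s_1, k_6) = 0x5F4DFF
s_3 = InvRound(s_2, k_5) = 0x4E6906
s_4 = InvRound(s_3, k_4) = 0x00CA9A
s_5 = InvRound(s_4, k_3) = 0x00D5F1
s_6 = InvRound(s_5, k_2) = 0x73D9E5
s_7 = InvRound(s_6, k_1) = 0xA59C5B
s_8 = InvRound(s_7, k_0) = 0xC8A1CB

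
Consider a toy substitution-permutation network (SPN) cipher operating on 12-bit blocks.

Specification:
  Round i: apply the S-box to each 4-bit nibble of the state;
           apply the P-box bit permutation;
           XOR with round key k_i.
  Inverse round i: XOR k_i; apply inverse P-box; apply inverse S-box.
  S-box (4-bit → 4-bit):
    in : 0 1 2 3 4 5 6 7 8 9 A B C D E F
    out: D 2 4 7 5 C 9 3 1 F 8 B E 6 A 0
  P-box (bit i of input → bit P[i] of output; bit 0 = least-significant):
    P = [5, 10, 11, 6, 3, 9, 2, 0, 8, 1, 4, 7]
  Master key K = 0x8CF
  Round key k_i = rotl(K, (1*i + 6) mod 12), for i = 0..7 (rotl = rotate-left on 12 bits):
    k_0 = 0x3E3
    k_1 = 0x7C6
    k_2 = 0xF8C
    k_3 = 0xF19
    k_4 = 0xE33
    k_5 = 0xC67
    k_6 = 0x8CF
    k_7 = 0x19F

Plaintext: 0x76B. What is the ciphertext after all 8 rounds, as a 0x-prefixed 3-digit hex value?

s_0 = plaintext = 0x76B
s_1 = Round(s_0, k_0) = 0x688
s_2 = Round(s_1, k_1) = 0x66E
s_3 = Round(s_2, k_2) = 0xA45
s_4 = Round(s_3, k_3) = 0x7D5
s_5 = Round(s_4, k_4) = 0x575
s_6 = Round(s_5, k_5) = 0x6BF
s_7 = Round(s_6, k_6) = 0xB46
s_8 = Round(s_7, k_7) = 0x071

0x071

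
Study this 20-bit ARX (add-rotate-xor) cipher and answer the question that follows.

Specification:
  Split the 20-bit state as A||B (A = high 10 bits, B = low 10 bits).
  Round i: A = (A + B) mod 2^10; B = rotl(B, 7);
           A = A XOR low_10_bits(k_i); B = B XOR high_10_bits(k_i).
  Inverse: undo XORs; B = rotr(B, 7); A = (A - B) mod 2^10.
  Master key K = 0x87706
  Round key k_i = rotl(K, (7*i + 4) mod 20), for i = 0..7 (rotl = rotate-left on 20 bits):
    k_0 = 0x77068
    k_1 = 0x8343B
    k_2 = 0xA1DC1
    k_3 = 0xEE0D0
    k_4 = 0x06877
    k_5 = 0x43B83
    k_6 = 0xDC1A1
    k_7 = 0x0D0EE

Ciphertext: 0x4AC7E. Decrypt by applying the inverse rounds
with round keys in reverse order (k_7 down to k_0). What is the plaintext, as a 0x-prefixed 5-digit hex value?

s_0 = ciphertext = 0x4AC7E
s_1 = InvRound(s_0, k_7) = 0xDD650
s_2 = InvRound(s_1, k_6) = 0x74902
s_3 = InvRound(s_2, k_5) = 0x7C460
s_4 = InvRound(s_3, k_4) = 0x6DBD0
s_5 = InvRound(s_4, k_3) = 0x89B40
s_6 = InvRound(s_5, k_2) = 0x6B23B
s_7 = InvRound(s_6, k_1) = 0xF9DB0
s_8 = InvRound(s_7, k_0) = 0x0BF60

0x0BF60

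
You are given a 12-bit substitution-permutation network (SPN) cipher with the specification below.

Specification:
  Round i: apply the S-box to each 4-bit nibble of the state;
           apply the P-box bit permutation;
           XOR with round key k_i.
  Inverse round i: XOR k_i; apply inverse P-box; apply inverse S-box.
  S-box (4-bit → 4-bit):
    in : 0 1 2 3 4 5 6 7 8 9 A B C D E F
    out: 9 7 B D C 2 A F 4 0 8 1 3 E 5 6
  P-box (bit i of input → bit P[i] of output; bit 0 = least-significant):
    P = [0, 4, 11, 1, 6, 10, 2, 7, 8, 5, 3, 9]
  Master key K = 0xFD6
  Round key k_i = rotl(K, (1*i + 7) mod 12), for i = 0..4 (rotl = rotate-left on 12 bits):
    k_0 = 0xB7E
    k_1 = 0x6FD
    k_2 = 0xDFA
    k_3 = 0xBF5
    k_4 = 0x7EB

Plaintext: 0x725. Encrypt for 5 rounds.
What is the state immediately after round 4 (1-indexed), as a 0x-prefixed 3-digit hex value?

0x1F6

s_0 = plaintext = 0x725
s_1 = Round(s_0, k_0) = 0xC86
s_2 = Round(s_1, k_1) = 0x7CB
s_3 = Round(s_2, k_2) = 0xA93
s_4 = Round(s_3, k_3) = 0x1F6
s_5 = Round(s_4, k_4) = 0x2D5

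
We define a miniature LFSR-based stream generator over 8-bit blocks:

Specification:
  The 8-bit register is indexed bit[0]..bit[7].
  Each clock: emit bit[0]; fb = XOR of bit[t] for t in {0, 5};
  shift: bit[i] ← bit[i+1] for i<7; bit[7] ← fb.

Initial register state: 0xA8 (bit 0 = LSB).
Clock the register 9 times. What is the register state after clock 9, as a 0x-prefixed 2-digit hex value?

0xC2

reg_0 = 0xA8
clock 1: out=0, reg = 0xD4
clock 2: out=0, reg = 0x6A
clock 3: out=0, reg = 0xB5
clock 4: out=1, reg = 0x5A
clock 5: out=0, reg = 0x2D
clock 6: out=1, reg = 0x16
clock 7: out=0, reg = 0x0B
clock 8: out=1, reg = 0x85
clock 9: out=1, reg = 0xC2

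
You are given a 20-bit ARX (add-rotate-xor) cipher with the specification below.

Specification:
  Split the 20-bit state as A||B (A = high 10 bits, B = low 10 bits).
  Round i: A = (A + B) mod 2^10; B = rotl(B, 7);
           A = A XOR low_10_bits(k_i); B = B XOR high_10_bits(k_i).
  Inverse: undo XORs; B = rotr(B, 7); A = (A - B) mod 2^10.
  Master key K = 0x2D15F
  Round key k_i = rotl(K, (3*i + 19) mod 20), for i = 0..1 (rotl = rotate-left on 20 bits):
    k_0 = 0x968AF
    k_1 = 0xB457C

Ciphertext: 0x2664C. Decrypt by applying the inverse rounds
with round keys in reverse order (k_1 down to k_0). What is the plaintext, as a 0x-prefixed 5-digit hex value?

s_0 = ciphertext = 0x2664C
s_1 = InvRound(s_0, k_1) = 0x3F0E9
s_2 = InvRound(s_1, k_0) = 0xAD99D

0xAD99D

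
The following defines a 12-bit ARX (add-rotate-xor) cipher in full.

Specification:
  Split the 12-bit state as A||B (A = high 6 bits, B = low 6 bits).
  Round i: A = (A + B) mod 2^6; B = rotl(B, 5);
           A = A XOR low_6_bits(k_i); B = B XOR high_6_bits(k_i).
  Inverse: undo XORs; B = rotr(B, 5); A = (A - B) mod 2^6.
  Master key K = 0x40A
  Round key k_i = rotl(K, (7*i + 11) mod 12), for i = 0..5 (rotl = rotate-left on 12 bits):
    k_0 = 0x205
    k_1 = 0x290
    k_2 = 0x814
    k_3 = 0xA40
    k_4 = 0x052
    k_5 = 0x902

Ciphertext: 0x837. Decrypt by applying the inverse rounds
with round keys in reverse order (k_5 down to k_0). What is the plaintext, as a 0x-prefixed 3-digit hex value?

s_0 = ciphertext = 0x837
s_1 = InvRound(s_0, k_5) = 0xF26
s_2 = InvRound(s_1, k_4) = 0x7CF
s_3 = InvRound(s_2, k_3) = 0x48D
s_4 = InvRound(s_3, k_2) = 0xADB
s_5 = InvRound(s_4, k_1) = 0x662
s_6 = InvRound(s_5, k_0) = 0x1D5

0x1D5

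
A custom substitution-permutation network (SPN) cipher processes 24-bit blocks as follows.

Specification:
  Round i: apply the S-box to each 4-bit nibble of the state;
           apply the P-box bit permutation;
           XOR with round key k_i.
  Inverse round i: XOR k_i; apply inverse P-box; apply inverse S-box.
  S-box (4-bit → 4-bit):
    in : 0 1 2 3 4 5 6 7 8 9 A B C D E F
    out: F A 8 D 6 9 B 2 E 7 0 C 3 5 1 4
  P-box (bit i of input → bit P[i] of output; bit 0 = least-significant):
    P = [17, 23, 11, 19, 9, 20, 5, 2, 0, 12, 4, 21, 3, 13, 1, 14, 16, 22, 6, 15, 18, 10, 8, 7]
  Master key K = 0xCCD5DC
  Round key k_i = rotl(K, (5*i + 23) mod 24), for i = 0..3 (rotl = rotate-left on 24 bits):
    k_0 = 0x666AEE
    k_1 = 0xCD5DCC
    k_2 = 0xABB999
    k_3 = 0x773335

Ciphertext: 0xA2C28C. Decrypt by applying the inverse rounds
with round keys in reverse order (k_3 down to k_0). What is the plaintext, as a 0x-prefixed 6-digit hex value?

s_0 = ciphertext = 0xA2C28C
s_1 = InvRound(s_0, k_3) = 0x366947
s_2 = InvRound(s_1, k_2) = 0x533411
s_3 = InvRound(s_2, k_1) = 0x3F6D10
s_4 = InvRound(s_3, k_0) = 0x89DF02

0x89DF02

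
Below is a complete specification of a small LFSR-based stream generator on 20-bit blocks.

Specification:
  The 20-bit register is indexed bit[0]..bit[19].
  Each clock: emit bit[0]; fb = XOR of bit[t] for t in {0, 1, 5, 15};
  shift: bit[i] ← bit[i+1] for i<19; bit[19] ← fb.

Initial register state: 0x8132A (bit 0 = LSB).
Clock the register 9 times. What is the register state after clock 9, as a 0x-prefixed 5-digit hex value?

0x7B409

reg_0 = 0x8132A
clock 1: out=0, reg = 0x40995
clock 2: out=1, reg = 0xA04CA
clock 3: out=0, reg = 0xD0265
clock 4: out=1, reg = 0x68132
clock 5: out=0, reg = 0xB4099
clock 6: out=1, reg = 0xDA04C
clock 7: out=0, reg = 0xED026
clock 8: out=0, reg = 0xF6813
clock 9: out=1, reg = 0x7B409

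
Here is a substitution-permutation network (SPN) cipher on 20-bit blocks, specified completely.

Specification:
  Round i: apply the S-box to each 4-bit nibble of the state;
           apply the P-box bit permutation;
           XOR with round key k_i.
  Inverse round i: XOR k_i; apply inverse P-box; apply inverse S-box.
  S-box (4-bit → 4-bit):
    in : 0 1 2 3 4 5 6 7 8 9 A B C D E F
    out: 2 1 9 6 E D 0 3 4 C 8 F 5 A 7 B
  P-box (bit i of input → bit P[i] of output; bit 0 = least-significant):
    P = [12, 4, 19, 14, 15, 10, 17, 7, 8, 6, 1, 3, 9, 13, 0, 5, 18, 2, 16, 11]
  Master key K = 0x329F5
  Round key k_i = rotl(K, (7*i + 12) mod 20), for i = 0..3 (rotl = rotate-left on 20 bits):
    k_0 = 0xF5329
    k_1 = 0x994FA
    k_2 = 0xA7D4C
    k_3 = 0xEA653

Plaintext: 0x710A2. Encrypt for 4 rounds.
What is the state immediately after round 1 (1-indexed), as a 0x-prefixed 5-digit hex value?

0xB01ED

s_0 = plaintext = 0x710A2
s_1 = Round(s_0, k_0) = 0xB01ED
s_2 = Round(s_1, k_1) = 0xE79EE
s_3 = Round(s_2, k_2) = 0x5CB52
s_4 = Round(s_3, k_3) = 0x97D98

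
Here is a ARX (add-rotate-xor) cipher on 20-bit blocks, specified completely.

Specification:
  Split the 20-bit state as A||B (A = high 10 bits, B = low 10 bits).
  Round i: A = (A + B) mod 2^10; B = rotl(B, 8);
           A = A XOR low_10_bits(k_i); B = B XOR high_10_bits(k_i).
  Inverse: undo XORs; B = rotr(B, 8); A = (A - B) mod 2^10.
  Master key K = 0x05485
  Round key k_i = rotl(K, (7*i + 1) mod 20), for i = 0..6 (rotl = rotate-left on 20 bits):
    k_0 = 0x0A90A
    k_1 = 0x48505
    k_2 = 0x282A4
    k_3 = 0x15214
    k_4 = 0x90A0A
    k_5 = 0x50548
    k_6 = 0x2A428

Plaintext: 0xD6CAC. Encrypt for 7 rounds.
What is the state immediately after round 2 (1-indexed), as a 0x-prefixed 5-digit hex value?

0x02C21

s_0 = plaintext = 0xD6CAC
s_1 = Round(s_0, k_0) = 0x43401
s_2 = Round(s_1, k_1) = 0x02C21
s_3 = Round(s_2, k_2) = 0xA21A8
s_4 = Round(s_3, k_3) = 0x8903E
s_5 = Round(s_4, k_4) = 0x1A04D
s_6 = Round(s_5, k_5) = 0x7F452
s_7 = Round(s_6, k_6) = 0x99EBD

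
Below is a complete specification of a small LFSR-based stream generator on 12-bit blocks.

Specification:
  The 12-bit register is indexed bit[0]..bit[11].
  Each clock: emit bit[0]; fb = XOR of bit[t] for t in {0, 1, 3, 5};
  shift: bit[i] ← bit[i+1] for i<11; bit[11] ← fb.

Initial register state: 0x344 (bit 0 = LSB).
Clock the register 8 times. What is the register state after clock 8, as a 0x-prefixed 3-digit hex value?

reg_0 = 0x344
clock 1: out=0, reg = 0x1A2
clock 2: out=0, reg = 0x0D1
clock 3: out=1, reg = 0x868
clock 4: out=0, reg = 0x434
clock 5: out=0, reg = 0xA1A
clock 6: out=0, reg = 0x50D
clock 7: out=1, reg = 0x286
clock 8: out=0, reg = 0x943

0x943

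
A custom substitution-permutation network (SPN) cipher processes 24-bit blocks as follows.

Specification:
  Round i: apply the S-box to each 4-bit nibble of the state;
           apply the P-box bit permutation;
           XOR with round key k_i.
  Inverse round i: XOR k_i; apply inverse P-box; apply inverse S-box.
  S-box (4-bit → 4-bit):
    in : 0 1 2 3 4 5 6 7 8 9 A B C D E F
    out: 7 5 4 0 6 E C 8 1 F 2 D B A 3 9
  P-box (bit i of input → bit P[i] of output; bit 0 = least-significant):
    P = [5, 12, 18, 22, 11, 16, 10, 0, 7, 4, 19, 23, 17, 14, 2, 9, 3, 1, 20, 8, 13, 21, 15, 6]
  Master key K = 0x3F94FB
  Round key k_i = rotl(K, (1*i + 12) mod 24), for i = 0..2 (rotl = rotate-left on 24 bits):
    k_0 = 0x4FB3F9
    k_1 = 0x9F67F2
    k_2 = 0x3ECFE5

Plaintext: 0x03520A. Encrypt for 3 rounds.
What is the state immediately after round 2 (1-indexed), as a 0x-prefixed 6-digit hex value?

0x4FBEA7

s_0 = plaintext = 0x03520A
s_1 = Round(s_0, k_0) = 0x664DFD
s_2 = Round(s_1, k_1) = 0x4FBEA7
s_3 = Round(s_2, k_2) = 0x5D4C79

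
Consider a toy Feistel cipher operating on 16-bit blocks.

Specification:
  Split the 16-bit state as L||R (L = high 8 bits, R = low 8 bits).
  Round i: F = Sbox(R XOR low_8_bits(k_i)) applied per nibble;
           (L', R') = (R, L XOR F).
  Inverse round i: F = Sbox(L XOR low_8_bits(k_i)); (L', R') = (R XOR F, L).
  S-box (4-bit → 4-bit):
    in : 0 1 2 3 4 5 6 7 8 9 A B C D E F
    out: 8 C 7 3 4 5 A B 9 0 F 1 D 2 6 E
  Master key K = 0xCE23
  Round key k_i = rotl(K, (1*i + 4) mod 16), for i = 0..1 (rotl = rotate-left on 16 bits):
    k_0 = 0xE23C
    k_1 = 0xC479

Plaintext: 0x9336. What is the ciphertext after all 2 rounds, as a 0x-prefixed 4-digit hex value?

s_0 = plaintext = 0x9336
s_1 = Round(s_0, k_0) = 0x361C
s_2 = Round(s_1, k_1) = 0x1C93

0x1C93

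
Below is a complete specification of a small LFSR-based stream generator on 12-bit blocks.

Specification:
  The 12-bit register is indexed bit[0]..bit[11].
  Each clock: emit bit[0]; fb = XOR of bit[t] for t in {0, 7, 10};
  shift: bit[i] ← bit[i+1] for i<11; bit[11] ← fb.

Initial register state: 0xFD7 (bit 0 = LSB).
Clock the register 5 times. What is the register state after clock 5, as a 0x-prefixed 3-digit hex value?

0xBFE

reg_0 = 0xFD7
clock 1: out=1, reg = 0xFEB
clock 2: out=1, reg = 0xFF5
clock 3: out=1, reg = 0xFFA
clock 4: out=0, reg = 0x7FD
clock 5: out=1, reg = 0xBFE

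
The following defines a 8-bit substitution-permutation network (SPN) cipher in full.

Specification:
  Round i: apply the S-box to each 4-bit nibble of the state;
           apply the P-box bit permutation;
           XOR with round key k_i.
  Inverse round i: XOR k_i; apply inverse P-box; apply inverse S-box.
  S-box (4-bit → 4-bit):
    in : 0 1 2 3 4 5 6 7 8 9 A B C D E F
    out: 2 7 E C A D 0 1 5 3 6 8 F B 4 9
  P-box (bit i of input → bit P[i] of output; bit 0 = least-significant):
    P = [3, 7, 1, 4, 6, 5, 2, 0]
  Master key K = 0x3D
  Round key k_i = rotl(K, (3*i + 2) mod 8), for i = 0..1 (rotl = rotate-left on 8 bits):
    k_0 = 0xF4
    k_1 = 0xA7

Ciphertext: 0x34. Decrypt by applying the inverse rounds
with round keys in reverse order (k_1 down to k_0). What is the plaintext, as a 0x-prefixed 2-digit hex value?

0x8E

s_0 = ciphertext = 0x34
s_1 = InvRound(s_0, k_1) = 0xB2
s_2 = InvRound(s_1, k_0) = 0x8E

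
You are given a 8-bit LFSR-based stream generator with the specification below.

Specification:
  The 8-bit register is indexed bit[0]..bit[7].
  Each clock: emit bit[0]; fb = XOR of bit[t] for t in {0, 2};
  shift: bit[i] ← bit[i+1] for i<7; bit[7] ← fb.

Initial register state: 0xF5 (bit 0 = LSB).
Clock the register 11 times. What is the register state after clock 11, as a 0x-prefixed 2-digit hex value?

reg_0 = 0xF5
clock 1: out=1, reg = 0x7A
clock 2: out=0, reg = 0x3D
clock 3: out=1, reg = 0x1E
clock 4: out=0, reg = 0x8F
clock 5: out=1, reg = 0x47
clock 6: out=1, reg = 0x23
clock 7: out=1, reg = 0x91
clock 8: out=1, reg = 0xC8
clock 9: out=0, reg = 0x64
clock 10: out=0, reg = 0xB2
clock 11: out=0, reg = 0x59

0x59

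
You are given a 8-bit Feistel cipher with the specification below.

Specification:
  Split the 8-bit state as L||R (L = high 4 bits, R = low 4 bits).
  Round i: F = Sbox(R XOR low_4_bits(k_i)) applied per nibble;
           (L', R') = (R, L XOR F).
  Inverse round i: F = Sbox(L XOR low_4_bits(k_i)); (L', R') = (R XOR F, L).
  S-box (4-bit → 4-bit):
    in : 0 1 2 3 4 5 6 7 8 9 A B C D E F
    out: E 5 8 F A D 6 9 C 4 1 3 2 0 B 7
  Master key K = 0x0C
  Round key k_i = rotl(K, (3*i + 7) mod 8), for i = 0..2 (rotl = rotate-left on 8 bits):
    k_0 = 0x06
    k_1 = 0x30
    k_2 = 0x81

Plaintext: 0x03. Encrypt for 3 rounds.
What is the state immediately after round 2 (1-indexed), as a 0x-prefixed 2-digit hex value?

0xD3

s_0 = plaintext = 0x03
s_1 = Round(s_0, k_0) = 0x3D
s_2 = Round(s_1, k_1) = 0xD3
s_3 = Round(s_2, k_2) = 0x35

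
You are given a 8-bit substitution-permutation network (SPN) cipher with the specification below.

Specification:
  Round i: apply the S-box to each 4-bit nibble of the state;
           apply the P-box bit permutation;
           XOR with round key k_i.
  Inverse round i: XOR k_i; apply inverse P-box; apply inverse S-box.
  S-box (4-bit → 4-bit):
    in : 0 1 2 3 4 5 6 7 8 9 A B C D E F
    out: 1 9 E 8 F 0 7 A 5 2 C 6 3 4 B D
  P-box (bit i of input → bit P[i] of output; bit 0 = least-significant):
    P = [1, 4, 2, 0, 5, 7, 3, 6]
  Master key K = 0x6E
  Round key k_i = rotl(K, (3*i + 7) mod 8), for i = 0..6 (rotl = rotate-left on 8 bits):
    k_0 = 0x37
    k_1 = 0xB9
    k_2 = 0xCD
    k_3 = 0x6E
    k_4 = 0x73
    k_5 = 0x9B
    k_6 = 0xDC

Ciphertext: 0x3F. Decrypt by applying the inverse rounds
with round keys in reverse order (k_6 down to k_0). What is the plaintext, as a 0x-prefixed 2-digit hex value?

s_0 = ciphertext = 0x3F
s_1 = InvRound(s_0, k_6) = 0xE1
s_2 = InvRound(s_1, k_5) = 0xFC
s_3 = InvRound(s_2, k_4) = 0xBF
s_4 = InvRound(s_3, k_3) = 0x77
s_5 = InvRound(s_4, k_2) = 0x6C
s_6 = InvRound(s_5, k_1) = 0x72
s_7 = InvRound(s_6, k_0) = 0x3A

0x3A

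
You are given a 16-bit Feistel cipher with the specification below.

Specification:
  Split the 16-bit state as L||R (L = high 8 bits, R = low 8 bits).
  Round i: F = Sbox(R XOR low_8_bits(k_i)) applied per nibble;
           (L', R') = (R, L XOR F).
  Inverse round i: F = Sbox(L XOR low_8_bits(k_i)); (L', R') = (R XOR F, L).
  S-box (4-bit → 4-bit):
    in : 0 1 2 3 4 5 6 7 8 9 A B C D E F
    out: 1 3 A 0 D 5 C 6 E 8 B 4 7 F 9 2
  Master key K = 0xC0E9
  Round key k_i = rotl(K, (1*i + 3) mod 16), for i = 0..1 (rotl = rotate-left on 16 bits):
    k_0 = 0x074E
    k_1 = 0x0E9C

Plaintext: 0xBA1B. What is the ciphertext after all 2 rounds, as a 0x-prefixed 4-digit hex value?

s_0 = plaintext = 0xBA1B
s_1 = Round(s_0, k_0) = 0x1BEF
s_2 = Round(s_1, k_1) = 0xEF7B

0xEF7B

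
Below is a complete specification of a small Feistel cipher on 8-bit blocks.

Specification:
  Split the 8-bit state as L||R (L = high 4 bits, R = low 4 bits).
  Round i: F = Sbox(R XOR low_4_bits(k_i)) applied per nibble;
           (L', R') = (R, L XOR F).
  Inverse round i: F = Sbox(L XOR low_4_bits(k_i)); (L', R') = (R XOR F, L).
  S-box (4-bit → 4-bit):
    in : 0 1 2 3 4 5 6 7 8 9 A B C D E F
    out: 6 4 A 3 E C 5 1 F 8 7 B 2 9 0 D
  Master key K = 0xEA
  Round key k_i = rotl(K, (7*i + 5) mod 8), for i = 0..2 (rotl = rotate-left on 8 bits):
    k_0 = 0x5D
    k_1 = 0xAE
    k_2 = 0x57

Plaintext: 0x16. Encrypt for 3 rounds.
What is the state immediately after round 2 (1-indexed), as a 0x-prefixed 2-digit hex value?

0xA8

s_0 = plaintext = 0x16
s_1 = Round(s_0, k_0) = 0x6A
s_2 = Round(s_1, k_1) = 0xA8
s_3 = Round(s_2, k_2) = 0x87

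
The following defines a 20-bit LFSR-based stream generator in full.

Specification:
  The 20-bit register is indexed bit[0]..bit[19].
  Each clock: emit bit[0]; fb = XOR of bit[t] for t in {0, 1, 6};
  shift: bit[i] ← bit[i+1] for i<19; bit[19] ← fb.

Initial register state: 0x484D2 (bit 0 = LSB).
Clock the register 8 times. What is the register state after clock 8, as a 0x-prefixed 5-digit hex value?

0xA8484

reg_0 = 0x484D2
clock 1: out=0, reg = 0x24269
clock 2: out=1, reg = 0x12134
clock 3: out=0, reg = 0x0909A
clock 4: out=0, reg = 0x8484D
clock 5: out=1, reg = 0x42426
clock 6: out=0, reg = 0xA1213
clock 7: out=1, reg = 0x50909
clock 8: out=1, reg = 0xA8484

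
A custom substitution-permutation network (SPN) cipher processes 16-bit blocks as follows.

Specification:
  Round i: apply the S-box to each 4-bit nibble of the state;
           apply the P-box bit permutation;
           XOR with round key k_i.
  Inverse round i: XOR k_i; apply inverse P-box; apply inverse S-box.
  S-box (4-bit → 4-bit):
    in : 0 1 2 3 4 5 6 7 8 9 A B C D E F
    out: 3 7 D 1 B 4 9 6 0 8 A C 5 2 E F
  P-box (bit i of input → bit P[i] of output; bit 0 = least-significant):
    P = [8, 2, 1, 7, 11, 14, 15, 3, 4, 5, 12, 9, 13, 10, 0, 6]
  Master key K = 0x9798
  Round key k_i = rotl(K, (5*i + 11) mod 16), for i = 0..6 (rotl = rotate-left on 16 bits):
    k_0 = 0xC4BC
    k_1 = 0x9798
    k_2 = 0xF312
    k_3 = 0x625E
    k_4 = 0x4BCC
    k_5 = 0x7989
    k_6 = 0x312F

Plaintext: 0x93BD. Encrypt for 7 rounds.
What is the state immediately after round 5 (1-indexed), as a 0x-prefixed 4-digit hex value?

0xF6F8

s_0 = plaintext = 0x93BD
s_1 = Round(s_0, k_0) = 0x44E0
s_2 = Round(s_1, k_1) = 0x70E4
s_3 = Round(s_2, k_2) = 0x36AF
s_4 = Round(s_3, k_3) = 0x01C0
s_5 = Round(s_4, k_4) = 0xF6F8
s_6 = Round(s_5, k_5) = 0x97D0
s_7 = Round(s_6, k_6) = 0x604B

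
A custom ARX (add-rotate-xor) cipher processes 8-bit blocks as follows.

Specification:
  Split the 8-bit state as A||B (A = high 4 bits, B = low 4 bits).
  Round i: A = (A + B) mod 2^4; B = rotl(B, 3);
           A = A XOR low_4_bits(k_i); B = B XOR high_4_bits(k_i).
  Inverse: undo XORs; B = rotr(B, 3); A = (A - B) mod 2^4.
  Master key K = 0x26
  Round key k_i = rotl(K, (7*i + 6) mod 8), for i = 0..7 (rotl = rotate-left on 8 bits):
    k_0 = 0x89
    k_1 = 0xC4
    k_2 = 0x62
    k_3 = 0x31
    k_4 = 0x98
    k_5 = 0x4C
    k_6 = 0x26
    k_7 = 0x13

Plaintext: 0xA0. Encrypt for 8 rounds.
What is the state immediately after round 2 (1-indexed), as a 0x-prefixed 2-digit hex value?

0xF8

s_0 = plaintext = 0xA0
s_1 = Round(s_0, k_0) = 0x38
s_2 = Round(s_1, k_1) = 0xF8
s_3 = Round(s_2, k_2) = 0x52
s_4 = Round(s_3, k_3) = 0x62
s_5 = Round(s_4, k_4) = 0x08
s_6 = Round(s_5, k_5) = 0x40
s_7 = Round(s_6, k_6) = 0x22
s_8 = Round(s_7, k_7) = 0x70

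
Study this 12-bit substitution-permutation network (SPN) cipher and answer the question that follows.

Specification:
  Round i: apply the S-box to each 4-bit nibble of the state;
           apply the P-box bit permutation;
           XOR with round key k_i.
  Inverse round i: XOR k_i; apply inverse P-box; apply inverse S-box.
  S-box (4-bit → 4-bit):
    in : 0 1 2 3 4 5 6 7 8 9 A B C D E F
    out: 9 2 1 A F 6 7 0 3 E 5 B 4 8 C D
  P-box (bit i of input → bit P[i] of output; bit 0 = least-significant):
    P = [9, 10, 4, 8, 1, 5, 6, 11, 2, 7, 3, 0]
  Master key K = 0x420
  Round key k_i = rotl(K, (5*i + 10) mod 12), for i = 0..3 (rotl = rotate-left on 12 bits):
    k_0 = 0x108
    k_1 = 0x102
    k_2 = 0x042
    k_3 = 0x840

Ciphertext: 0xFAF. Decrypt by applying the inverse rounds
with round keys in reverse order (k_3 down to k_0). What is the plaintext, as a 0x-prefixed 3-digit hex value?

s_0 = ciphertext = 0xFAF
s_1 = InvRound(s_0, k_3) = 0x46B
s_2 = InvRound(s_1, k_2) = 0xE11
s_3 = InvRound(s_2, k_1) = 0xD04
s_4 = InvRound(s_3, k_0) = 0xAD1

0xAD1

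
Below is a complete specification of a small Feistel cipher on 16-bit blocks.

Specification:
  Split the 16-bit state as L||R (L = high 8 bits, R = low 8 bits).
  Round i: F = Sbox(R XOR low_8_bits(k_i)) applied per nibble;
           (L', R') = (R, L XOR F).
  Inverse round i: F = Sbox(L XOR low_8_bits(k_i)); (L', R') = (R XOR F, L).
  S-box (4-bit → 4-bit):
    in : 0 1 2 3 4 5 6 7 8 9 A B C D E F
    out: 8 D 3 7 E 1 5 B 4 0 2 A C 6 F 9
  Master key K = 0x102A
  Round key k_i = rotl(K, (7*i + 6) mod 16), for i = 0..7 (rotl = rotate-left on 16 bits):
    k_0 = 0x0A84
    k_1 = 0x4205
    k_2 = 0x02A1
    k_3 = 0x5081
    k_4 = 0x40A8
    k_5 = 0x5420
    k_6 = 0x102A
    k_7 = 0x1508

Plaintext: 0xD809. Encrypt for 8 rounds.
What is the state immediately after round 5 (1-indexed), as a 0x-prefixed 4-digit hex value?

s_0 = plaintext = 0xD809
s_1 = Round(s_0, k_0) = 0x099E
s_2 = Round(s_1, k_1) = 0x9E03
s_3 = Round(s_2, k_2) = 0x03BD
s_4 = Round(s_3, k_3) = 0xBD7F
s_5 = Round(s_4, k_4) = 0x7FD6
s_6 = Round(s_5, k_5) = 0xD6EA
s_7 = Round(s_6, k_6) = 0xEA1E
s_8 = Round(s_7, k_7) = 0x1E3F

0x7FD6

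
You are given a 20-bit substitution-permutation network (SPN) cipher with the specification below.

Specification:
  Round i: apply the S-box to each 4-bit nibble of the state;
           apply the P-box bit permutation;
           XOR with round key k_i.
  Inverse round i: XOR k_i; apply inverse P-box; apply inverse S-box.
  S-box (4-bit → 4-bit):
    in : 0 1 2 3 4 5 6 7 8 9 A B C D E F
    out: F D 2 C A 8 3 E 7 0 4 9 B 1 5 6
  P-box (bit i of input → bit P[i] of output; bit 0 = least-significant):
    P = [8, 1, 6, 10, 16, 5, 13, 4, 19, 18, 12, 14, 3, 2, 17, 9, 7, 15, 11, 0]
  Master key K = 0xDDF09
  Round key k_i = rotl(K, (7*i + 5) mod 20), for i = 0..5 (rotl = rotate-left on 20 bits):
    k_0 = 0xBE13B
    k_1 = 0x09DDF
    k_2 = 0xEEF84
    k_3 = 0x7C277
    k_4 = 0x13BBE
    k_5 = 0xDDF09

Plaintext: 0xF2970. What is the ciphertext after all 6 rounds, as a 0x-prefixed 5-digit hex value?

s_0 = plaintext = 0xF2970
s_1 = Round(s_0, k_0) = 0xB4C4D
s_2 = Round(s_1, k_1) = 0xCDE6A
s_3 = Round(s_2, k_2) = 0x77F6D
s_4 = Round(s_3, k_3) = 0x05952
s_5 = Round(s_4, k_4) = 0x1B12D
s_6 = Round(s_5, k_5) = 0x584A0

0x584A0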